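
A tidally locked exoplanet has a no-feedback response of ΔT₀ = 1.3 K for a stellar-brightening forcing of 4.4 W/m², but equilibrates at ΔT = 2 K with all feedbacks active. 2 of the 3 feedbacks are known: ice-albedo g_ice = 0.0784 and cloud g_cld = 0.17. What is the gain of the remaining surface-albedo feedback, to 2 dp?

0.10

Amplification A = ΔT/ΔT₀ = 2/1.3 = 1.538.
Total gain g = 1 − 1/A = 1 − 1/1.538 = 0.3498.
Known gains sum to 0.0784 + 0.17 = 0.2484.
g_alb = 0.3498 − 0.2484 = 0.10.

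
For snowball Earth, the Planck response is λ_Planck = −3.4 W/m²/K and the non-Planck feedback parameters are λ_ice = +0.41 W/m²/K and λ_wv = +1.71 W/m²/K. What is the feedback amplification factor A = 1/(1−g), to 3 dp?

Convert to gains: g_ice = 0.41/3.4 = 0.1206; g_wv = 1.71/3.4 = 0.5029.
Total gain g = 0.6235.
A = 1/(1 − 0.6235) = 2.656.

2.656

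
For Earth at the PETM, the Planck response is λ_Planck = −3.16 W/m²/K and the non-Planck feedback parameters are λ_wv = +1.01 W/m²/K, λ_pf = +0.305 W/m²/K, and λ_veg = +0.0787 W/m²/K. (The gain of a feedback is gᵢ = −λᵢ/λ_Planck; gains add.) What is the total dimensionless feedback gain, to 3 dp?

0.441

Convert to gains: g_wv = 1.01/3.16 = 0.3196; g_pf = 0.305/3.16 = 0.09652; g_veg = 0.0787/3.16 = 0.02491.
Total gain g = 0.44103.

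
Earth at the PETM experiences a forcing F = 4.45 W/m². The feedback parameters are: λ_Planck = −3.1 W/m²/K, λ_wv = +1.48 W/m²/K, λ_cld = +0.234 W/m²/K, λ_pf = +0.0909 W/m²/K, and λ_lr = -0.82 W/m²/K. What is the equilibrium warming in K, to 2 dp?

2.10 K

Net feedback parameter λ = (−3.1) + (+1.48) + (+0.234) + (+0.0909) + (-0.82) = -2.1151 W/m²/K.
ΔT = −F/λ = −4.45/(-2.1151) = 2.10 K.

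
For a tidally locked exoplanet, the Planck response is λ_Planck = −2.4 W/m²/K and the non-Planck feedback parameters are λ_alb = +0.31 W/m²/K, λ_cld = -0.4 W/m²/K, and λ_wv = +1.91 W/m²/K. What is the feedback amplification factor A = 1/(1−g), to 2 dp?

Convert to gains: g_alb = 0.31/2.4 = 0.1292; g_cld = -0.4/2.4 = -0.1667; g_wv = 1.91/2.4 = 0.7958.
Total gain g = 0.7583.
A = 1/(1 − 0.7583) = 4.14.

4.14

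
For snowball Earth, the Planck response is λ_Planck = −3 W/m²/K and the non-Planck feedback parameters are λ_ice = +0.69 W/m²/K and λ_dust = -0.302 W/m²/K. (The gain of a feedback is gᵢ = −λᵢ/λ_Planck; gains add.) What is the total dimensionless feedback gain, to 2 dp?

Convert to gains: g_ice = 0.69/3 = 0.23; g_dust = -0.302/3 = -0.1007.
Total gain g = 0.1293.

0.13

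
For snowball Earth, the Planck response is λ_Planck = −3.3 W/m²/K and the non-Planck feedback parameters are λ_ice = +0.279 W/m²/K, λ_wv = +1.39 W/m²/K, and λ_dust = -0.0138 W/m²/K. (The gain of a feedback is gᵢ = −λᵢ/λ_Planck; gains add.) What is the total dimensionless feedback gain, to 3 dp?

Convert to gains: g_ice = 0.279/3.3 = 0.08455; g_wv = 1.39/3.3 = 0.4212; g_dust = -0.0138/3.3 = -0.004182.
Total gain g = 0.501568.

0.502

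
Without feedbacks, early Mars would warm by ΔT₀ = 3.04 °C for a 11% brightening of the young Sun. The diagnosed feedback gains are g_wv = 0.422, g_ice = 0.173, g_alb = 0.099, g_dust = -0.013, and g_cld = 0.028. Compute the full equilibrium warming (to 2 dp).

10.45 °C

Total gain g = 0.422 + 0.173 + 0.099 − 0.013 + 0.028 = 0.709.
Amplification A = 1/(1 − 0.709) = 3.436.
ΔT = 3.04 × 3.436 = 10.45 °C.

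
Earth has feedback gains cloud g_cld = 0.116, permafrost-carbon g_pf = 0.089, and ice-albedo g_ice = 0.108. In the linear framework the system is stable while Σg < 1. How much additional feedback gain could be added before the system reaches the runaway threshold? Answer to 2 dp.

0.69

Current total gain = 0.116 + 0.089 + 0.108 = 0.313.
Margin to runaway = 1 − 0.313 = 0.69.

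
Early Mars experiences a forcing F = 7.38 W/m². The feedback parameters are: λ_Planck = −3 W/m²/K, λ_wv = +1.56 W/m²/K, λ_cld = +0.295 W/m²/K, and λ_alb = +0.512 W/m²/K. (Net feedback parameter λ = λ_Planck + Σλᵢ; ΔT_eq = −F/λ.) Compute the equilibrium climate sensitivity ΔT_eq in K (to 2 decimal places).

11.66 K

Net feedback parameter λ = (−3) + (+1.56) + (+0.295) + (+0.512) = -0.633 W/m²/K.
ΔT = −F/λ = −7.38/(-0.633) = 11.66 K.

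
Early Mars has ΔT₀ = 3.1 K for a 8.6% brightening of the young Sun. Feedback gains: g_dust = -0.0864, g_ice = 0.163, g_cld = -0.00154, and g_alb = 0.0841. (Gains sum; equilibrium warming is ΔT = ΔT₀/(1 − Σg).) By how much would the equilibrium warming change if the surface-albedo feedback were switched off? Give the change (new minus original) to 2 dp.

Original: g = 0.15916, ΔT = 3.1/(1−0.15916) = 3.6868 K.
Without surface-albedo: g' = 0.07506, ΔT' = 3.1/(1−0.07506) = 3.3516 K.
Change = 3.3516 − 3.6868 = -0.34 K.

-0.34 K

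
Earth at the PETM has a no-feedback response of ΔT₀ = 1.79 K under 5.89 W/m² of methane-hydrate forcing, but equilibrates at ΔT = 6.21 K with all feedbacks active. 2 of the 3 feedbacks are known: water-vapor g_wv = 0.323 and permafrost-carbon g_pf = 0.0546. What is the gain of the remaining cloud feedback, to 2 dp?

0.33

Amplification A = ΔT/ΔT₀ = 6.21/1.79 = 3.469.
Total gain g = 1 − 1/A = 1 − 1/3.469 = 0.7117.
Known gains sum to 0.323 + 0.0546 = 0.3776.
g_cld = 0.7117 − 0.3776 = 0.33.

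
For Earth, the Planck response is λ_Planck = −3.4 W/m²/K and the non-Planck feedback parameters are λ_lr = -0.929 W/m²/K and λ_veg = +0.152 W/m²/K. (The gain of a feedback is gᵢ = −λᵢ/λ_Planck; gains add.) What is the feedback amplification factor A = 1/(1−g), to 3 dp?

0.814

Convert to gains: g_lr = -0.929/3.4 = -0.2732; g_veg = 0.152/3.4 = 0.04471.
Total gain g = -0.22849.
A = 1/(1 + 0.22849) = 0.814.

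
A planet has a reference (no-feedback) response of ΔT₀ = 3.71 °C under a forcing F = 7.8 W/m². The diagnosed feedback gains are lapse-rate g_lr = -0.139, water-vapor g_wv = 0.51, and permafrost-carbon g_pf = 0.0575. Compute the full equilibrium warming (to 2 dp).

6.49 °C

Total gain g = -0.139 + 0.51 + 0.0575 = 0.4285.
Amplification A = 1/(1 − 0.4285) = 1.75.
ΔT = 3.71 × 1.75 = 6.49 °C.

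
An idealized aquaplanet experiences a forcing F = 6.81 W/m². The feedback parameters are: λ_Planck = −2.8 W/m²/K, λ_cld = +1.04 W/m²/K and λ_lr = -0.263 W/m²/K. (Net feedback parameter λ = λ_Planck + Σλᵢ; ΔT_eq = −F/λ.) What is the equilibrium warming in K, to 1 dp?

3.4 K

Net feedback parameter λ = (−2.8) + (+1.04) + (-0.263) = -2.023 W/m²/K.
ΔT = −F/λ = −6.81/(-2.023) = 3.4 K.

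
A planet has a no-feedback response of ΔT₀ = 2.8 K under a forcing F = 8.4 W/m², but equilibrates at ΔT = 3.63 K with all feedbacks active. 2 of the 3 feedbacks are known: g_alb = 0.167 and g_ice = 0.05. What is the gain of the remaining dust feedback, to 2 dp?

Amplification A = ΔT/ΔT₀ = 3.63/2.8 = 1.296.
Total gain g = 1 − 1/A = 1 − 1/1.296 = 0.2284.
Known gains sum to 0.167 + 0.05 = 0.217.
g_dust = 0.2284 − 0.217 = 0.01.

0.01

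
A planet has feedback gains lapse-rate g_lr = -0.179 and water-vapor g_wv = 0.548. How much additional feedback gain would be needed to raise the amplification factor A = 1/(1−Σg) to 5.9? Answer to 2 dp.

Current total gain = 0.369.
Target gain for A = 5.9: g* = 1 − 1/5.9 = 0.8305.
Additional gain needed = 0.8305 − 0.369 = 0.46.

0.46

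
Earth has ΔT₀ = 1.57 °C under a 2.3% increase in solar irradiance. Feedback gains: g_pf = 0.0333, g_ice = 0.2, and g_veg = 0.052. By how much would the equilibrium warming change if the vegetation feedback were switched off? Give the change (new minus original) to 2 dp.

-0.15 °C

Original: g = 0.2853, ΔT = 1.57/(1−0.2853) = 2.1967 °C.
Without vegetation: g' = 0.2333, ΔT' = 1.57/(1−0.2333) = 2.0477 °C.
Change = 2.0477 − 2.1967 = -0.15 °C.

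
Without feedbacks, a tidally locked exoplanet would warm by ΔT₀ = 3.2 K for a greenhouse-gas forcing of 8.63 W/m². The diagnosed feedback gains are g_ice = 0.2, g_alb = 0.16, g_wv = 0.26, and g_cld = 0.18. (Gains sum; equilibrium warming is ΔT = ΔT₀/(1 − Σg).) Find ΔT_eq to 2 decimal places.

Total gain g = 0.2 + 0.16 + 0.26 + 0.18 = 0.8.
Amplification A = 1/(1 − 0.8) = 5.
ΔT = 3.2 × 5 = 16.00 K.

16.00 K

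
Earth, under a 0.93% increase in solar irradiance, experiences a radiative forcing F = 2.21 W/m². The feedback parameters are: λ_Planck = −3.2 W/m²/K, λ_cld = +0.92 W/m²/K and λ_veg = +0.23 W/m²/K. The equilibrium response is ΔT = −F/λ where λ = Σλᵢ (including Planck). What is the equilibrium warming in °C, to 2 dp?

1.08 °C

Net feedback parameter λ = (−3.2) + (+0.92) + (+0.23) = -2.05 W/m²/K.
ΔT = −F/λ = −2.21/(-2.05) = 1.08 °C.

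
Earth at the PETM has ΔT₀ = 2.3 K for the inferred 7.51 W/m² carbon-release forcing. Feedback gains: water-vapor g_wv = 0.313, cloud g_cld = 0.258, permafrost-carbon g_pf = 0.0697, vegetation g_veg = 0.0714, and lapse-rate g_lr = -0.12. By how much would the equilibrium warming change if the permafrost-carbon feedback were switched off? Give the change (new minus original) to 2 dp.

Original: g = 0.5921, ΔT = 2.3/(1−0.5921) = 5.6386 K.
Without permafrost-carbon: g' = 0.5224, ΔT' = 2.3/(1−0.5224) = 4.8157 K.
Change = 4.8157 − 5.6386 = -0.82 K.

-0.82 K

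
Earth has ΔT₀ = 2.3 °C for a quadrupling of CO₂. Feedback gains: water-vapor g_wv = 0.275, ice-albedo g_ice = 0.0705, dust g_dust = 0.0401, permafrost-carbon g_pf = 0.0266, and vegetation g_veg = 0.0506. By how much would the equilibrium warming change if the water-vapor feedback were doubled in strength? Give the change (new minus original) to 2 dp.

Original: g = 0.4628, ΔT = 2.3/(1−0.4628) = 4.2815 °C.
With doubled water-vapor: g' = 0.7378, ΔT' = 2.3/(1−0.7378) = 8.7719 °C.
Change = 8.7719 − 4.2815 = 4.49 °C.

4.49 °C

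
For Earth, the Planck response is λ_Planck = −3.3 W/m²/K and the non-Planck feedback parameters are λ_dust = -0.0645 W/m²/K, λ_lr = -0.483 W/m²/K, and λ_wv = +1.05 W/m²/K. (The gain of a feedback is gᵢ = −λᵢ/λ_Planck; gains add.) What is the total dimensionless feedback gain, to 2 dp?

0.15

Convert to gains: g_dust = -0.0645/3.3 = -0.01955; g_lr = -0.483/3.3 = -0.1464; g_wv = 1.05/3.3 = 0.3182.
Total gain g = 0.15225.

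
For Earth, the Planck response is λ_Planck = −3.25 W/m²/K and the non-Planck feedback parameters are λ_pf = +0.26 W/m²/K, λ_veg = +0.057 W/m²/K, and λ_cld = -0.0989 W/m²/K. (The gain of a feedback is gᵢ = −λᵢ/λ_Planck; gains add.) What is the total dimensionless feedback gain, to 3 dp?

0.067

Convert to gains: g_pf = 0.26/3.25 = 0.08; g_veg = 0.057/3.25 = 0.01754; g_cld = -0.0989/3.25 = -0.03043.
Total gain g = 0.06711.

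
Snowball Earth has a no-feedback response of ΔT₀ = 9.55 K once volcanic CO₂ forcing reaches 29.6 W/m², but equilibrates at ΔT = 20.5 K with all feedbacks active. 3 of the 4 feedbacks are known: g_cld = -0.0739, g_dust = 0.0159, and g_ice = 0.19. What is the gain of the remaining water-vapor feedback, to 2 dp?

0.40

Amplification A = ΔT/ΔT₀ = 20.5/9.55 = 2.147.
Total gain g = 1 − 1/A = 1 − 1/2.147 = 0.5342.
Known gains sum to -0.0739 + 0.0159 + 0.19 = 0.132.
g_wv = 0.5342 − 0.132 = 0.40.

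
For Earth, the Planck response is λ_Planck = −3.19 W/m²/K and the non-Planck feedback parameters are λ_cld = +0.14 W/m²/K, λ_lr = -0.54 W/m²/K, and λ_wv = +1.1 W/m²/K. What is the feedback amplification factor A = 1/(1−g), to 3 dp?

Convert to gains: g_cld = 0.14/3.19 = 0.04389; g_lr = -0.54/3.19 = -0.1693; g_wv = 1.1/3.19 = 0.3448.
Total gain g = 0.21939.
A = 1/(1 − 0.21939) = 1.281.

1.281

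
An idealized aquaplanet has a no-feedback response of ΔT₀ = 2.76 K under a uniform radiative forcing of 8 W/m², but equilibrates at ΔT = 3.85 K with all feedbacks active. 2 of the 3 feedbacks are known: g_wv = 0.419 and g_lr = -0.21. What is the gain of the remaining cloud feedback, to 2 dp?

0.07

Amplification A = ΔT/ΔT₀ = 3.85/2.76 = 1.395.
Total gain g = 1 − 1/A = 1 − 1/1.395 = 0.2832.
Known gains sum to 0.419 − 0.21 = 0.209.
g_cld = 0.2832 − 0.209 = 0.07.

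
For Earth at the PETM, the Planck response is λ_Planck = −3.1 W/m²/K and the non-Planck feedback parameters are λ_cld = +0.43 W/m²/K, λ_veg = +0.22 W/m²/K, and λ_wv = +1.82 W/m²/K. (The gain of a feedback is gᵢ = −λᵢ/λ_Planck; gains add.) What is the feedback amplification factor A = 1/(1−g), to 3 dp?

Convert to gains: g_cld = 0.43/3.1 = 0.1387; g_veg = 0.22/3.1 = 0.07097; g_wv = 1.82/3.1 = 0.5871.
Total gain g = 0.79677.
A = 1/(1 − 0.79677) = 4.921.

4.921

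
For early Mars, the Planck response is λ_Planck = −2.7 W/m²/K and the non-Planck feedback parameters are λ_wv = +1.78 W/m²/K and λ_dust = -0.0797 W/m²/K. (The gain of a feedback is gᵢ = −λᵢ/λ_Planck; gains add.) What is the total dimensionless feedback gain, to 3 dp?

0.630

Convert to gains: g_wv = 1.78/2.7 = 0.6593; g_dust = -0.0797/2.7 = -0.02952.
Total gain g = 0.62978.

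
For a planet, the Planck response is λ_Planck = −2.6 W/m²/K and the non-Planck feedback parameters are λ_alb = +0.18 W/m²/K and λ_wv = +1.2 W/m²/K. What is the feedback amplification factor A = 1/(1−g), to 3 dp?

Convert to gains: g_alb = 0.18/2.6 = 0.06923; g_wv = 1.2/2.6 = 0.4615.
Total gain g = 0.53073.
A = 1/(1 − 0.53073) = 2.131.

2.131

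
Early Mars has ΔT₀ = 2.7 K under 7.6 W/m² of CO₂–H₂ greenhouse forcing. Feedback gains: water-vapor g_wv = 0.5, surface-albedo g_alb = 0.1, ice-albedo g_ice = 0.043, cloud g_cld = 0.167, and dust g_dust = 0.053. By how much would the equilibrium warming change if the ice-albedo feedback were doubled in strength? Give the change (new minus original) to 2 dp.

Original: g = 0.863, ΔT = 2.7/(1−0.863) = 19.7080 K.
With doubled ice-albedo: g' = 0.906, ΔT' = 2.7/(1−0.906) = 28.7234 K.
Change = 28.7234 − 19.7080 = 9.02 K.

9.02 K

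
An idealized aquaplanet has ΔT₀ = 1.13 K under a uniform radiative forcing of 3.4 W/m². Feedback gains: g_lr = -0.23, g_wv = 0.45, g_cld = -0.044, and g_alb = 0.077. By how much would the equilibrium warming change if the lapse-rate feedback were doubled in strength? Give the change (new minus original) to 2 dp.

-0.36 K

Original: g = 0.253, ΔT = 1.13/(1−0.253) = 1.5127 K.
With doubled lapse-rate: g' = 0.023, ΔT' = 1.13/(1−0.023) = 1.1566 K.
Change = 1.1566 − 1.5127 = -0.36 K.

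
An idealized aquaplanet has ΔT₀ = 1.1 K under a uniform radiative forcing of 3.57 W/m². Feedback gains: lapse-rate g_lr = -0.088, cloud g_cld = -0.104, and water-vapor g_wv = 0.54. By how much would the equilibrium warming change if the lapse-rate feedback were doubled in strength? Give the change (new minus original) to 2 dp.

Original: g = 0.348, ΔT = 1.1/(1−0.348) = 1.6871 K.
With doubled lapse-rate: g' = 0.26, ΔT' = 1.1/(1−0.26) = 1.4865 K.
Change = 1.4865 − 1.6871 = -0.20 K.

-0.20 K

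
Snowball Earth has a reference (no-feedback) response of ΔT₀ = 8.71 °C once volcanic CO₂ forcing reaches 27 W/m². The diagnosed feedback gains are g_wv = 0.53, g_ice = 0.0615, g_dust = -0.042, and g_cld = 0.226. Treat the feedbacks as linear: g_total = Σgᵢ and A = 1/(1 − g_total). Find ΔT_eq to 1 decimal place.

38.8 °C

Total gain g = 0.53 + 0.0615 − 0.042 + 0.226 = 0.7755.
Amplification A = 1/(1 − 0.7755) = 4.454.
ΔT = 8.71 × 4.454 = 38.8 °C.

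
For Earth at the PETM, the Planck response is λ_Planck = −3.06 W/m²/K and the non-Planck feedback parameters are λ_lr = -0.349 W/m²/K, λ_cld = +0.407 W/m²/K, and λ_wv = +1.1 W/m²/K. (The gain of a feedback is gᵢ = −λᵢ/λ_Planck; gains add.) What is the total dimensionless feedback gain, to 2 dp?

0.38

Convert to gains: g_lr = -0.349/3.06 = -0.1141; g_cld = 0.407/3.06 = 0.133; g_wv = 1.1/3.06 = 0.3595.
Total gain g = 0.3784.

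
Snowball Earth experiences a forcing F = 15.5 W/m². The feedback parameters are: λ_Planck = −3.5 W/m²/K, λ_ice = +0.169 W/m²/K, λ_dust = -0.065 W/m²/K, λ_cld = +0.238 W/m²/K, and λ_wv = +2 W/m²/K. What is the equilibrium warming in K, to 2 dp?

Net feedback parameter λ = (−3.5) + (+0.169) + (-0.065) + (+0.238) + (+2) = -1.158 W/m²/K.
ΔT = −F/λ = −15.5/(-1.158) = 13.39 K.

13.39 K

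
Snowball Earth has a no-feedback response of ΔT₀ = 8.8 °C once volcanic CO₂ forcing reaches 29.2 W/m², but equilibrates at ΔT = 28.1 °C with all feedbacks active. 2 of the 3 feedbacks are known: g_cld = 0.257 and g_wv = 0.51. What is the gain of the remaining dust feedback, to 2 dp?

Amplification A = ΔT/ΔT₀ = 28.1/8.8 = 3.193.
Total gain g = 1 − 1/A = 1 − 1/3.193 = 0.6868.
Known gains sum to 0.257 + 0.51 = 0.767.
g_dust = 0.6868 − 0.767 = -0.08.

-0.08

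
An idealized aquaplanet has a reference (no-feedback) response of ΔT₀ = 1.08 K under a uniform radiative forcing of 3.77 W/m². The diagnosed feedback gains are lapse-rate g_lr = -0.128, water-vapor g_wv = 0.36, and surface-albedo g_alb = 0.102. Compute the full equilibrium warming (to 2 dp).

1.62 K

Total gain g = -0.128 + 0.36 + 0.102 = 0.334.
Amplification A = 1/(1 − 0.334) = 1.502.
ΔT = 1.08 × 1.502 = 1.62 K.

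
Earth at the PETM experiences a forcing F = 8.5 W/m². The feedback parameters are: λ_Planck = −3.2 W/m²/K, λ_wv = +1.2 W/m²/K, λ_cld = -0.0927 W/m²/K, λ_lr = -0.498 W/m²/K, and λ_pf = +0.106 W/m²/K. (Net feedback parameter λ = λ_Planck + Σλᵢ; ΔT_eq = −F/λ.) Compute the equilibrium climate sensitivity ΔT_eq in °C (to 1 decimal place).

3.4 °C

Net feedback parameter λ = (−3.2) + (+1.2) + (-0.0927) + (-0.498) + (+0.106) = -2.4847 W/m²/K.
ΔT = −F/λ = −8.5/(-2.4847) = 3.4 °C.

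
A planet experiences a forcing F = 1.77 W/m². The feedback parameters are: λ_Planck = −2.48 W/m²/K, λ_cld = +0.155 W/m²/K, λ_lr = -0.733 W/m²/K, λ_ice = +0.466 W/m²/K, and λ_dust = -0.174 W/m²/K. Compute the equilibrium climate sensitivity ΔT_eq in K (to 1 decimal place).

Net feedback parameter λ = (−2.48) + (+0.155) + (-0.733) + (+0.466) + (-0.174) = -2.766 W/m²/K.
ΔT = −F/λ = −1.77/(-2.766) = 0.6 K.

0.6 K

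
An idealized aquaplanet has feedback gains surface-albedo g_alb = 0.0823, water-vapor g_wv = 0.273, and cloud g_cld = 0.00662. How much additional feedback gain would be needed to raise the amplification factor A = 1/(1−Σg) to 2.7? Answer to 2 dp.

Current total gain = 0.36192.
Target gain for A = 2.7: g* = 1 − 1/2.7 = 0.6296.
Additional gain needed = 0.6296 − 0.36192 = 0.27.

0.27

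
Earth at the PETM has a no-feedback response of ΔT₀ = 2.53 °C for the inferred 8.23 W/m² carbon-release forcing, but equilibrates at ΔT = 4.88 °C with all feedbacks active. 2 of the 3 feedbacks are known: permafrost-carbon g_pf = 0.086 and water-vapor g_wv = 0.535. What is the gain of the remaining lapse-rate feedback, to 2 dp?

-0.14

Amplification A = ΔT/ΔT₀ = 4.88/2.53 = 1.929.
Total gain g = 1 − 1/A = 1 − 1/1.929 = 0.4816.
Known gains sum to 0.086 + 0.535 = 0.621.
g_lr = 0.4816 − 0.621 = -0.14.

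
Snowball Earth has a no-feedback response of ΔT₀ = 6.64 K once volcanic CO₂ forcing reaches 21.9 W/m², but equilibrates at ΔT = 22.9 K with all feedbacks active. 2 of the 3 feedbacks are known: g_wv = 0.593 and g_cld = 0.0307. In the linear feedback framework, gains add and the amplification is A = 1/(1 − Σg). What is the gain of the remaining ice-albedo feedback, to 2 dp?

Amplification A = ΔT/ΔT₀ = 22.9/6.64 = 3.449.
Total gain g = 1 − 1/A = 1 − 1/3.449 = 0.7101.
Known gains sum to 0.593 + 0.0307 = 0.6237.
g_ice = 0.7101 − 0.6237 = 0.09.

0.09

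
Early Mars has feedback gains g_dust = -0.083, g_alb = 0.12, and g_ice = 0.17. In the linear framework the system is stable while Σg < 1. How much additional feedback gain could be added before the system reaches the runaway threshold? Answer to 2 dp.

Current total gain = -0.083 + 0.12 + 0.17 = 0.207.
Margin to runaway = 1 − 0.207 = 0.79.

0.79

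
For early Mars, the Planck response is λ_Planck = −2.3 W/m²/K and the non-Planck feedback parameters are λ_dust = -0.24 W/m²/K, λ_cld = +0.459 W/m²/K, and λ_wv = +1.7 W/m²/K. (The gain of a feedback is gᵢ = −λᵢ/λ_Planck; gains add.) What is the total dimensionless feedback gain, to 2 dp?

Convert to gains: g_dust = -0.24/2.3 = -0.1043; g_cld = 0.459/2.3 = 0.1996; g_wv = 1.7/2.3 = 0.7391.
Total gain g = 0.8344.

0.83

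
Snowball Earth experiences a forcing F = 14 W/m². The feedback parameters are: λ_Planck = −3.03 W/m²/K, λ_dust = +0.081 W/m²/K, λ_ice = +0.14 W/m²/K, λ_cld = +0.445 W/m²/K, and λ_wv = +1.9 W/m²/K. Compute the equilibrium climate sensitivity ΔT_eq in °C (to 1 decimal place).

Net feedback parameter λ = (−3.03) + (+0.081) + (+0.14) + (+0.445) + (+1.9) = -0.464 W/m²/K.
ΔT = −F/λ = −14/(-0.464) = 30.2 °C.

30.2 °C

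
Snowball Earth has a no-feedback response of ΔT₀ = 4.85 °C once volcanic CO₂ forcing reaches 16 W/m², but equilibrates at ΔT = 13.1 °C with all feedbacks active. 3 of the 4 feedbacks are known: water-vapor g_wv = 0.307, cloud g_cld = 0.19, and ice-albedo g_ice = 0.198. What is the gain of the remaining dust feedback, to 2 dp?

-0.07

Amplification A = ΔT/ΔT₀ = 13.1/4.85 = 2.701.
Total gain g = 1 − 1/A = 1 − 1/2.701 = 0.6298.
Known gains sum to 0.307 + 0.19 + 0.198 = 0.695.
g_dust = 0.6298 − 0.695 = -0.07.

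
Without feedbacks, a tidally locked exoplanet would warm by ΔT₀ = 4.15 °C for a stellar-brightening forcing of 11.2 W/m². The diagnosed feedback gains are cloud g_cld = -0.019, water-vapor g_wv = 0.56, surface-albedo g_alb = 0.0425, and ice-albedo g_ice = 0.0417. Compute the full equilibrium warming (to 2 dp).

11.07 °C

Total gain g = -0.019 + 0.56 + 0.0425 + 0.0417 = 0.6252.
Amplification A = 1/(1 − 0.6252) = 2.668.
ΔT = 4.15 × 2.668 = 11.07 °C.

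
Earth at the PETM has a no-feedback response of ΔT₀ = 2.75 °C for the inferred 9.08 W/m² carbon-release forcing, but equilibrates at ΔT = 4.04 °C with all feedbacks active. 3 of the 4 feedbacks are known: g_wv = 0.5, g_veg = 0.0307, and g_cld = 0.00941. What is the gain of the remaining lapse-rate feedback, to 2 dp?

-0.22

Amplification A = ΔT/ΔT₀ = 4.04/2.75 = 1.469.
Total gain g = 1 − 1/A = 1 − 1/1.469 = 0.3193.
Known gains sum to 0.5 + 0.0307 + 0.00941 = 0.54011.
g_lr = 0.3193 − 0.54011 = -0.22.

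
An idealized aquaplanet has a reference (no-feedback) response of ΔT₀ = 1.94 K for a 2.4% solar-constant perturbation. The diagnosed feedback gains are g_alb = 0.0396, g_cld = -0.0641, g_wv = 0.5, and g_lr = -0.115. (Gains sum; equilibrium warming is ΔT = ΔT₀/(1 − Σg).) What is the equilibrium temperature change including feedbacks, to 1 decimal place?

Total gain g = 0.0396 − 0.0641 + 0.5 − 0.115 = 0.3605.
Amplification A = 1/(1 − 0.3605) = 1.564.
ΔT = 1.94 × 1.564 = 3.0 K.

3.0 K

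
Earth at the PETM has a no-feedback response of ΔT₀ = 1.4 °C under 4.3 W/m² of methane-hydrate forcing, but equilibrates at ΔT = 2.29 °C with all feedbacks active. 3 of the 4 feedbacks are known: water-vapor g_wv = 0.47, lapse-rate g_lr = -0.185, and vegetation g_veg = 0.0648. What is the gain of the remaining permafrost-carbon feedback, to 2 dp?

Amplification A = ΔT/ΔT₀ = 2.29/1.4 = 1.636.
Total gain g = 1 − 1/A = 1 − 1/1.636 = 0.3888.
Known gains sum to 0.47 − 0.185 + 0.0648 = 0.3498.
g_pf = 0.3888 − 0.3498 = 0.04.

0.04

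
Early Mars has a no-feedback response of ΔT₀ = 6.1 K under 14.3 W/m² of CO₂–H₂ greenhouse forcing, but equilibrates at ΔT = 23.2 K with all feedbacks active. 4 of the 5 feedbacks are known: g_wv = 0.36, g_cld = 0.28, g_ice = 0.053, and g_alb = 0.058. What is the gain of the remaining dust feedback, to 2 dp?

Amplification A = ΔT/ΔT₀ = 23.2/6.1 = 3.803.
Total gain g = 1 − 1/A = 1 − 1/3.803 = 0.737.
Known gains sum to 0.36 + 0.28 + 0.053 + 0.058 = 0.751.
g_dust = 0.737 − 0.751 = -0.01.

-0.01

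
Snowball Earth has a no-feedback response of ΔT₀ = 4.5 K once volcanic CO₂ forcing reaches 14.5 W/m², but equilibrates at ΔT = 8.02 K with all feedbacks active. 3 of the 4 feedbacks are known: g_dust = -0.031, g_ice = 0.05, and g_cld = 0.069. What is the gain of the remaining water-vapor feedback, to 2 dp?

0.35

Amplification A = ΔT/ΔT₀ = 8.02/4.5 = 1.782.
Total gain g = 1 − 1/A = 1 − 1/1.782 = 0.4388.
Known gains sum to -0.031 + 0.05 + 0.069 = 0.088.
g_wv = 0.4388 − 0.088 = 0.35.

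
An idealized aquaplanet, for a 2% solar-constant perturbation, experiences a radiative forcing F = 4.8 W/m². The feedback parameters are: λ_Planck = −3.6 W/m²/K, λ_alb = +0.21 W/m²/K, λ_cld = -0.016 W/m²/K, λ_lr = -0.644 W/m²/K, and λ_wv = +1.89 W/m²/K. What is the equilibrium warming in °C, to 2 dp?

Net feedback parameter λ = (−3.6) + (+0.21) + (-0.016) + (-0.644) + (+1.89) = -2.16 W/m²/K.
ΔT = −F/λ = −4.8/(-2.16) = 2.22 °C.

2.22 °C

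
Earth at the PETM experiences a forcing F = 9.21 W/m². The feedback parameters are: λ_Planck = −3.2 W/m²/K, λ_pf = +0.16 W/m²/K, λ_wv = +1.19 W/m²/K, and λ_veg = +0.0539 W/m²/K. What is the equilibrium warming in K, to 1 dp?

Net feedback parameter λ = (−3.2) + (+0.16) + (+1.19) + (+0.0539) = -1.7961 W/m²/K.
ΔT = −F/λ = −9.21/(-1.7961) = 5.1 K.

5.1 K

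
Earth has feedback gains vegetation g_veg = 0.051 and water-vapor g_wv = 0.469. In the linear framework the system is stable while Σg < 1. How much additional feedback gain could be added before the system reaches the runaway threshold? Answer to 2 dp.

0.48

Current total gain = 0.051 + 0.469 = 0.52.
Margin to runaway = 1 − 0.52 = 0.48.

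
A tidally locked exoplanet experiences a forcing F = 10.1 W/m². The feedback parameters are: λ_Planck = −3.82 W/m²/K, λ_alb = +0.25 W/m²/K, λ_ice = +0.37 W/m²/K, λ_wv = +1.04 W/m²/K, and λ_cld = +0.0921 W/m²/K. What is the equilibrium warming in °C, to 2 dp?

Net feedback parameter λ = (−3.82) + (+0.25) + (+0.37) + (+1.04) + (+0.0921) = -2.0679 W/m²/K.
ΔT = −F/λ = −10.1/(-2.0679) = 4.88 °C.

4.88 °C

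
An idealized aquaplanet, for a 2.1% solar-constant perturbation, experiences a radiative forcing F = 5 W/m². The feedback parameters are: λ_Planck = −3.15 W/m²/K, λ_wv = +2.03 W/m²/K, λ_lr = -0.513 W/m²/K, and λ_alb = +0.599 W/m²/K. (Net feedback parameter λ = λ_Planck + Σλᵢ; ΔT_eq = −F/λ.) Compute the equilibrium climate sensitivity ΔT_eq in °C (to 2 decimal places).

4.84 °C

Net feedback parameter λ = (−3.15) + (+2.03) + (-0.513) + (+0.599) = -1.034 W/m²/K.
ΔT = −F/λ = −5/(-1.034) = 4.84 °C.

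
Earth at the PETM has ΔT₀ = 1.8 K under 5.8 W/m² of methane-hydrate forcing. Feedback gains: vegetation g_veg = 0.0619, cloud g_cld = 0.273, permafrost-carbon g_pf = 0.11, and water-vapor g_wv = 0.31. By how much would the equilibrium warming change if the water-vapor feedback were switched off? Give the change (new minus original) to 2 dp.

-4.10 K

Original: g = 0.7549, ΔT = 1.8/(1−0.7549) = 7.3439 K.
Without water-vapor: g' = 0.4449, ΔT' = 1.8/(1−0.4449) = 3.2427 K.
Change = 3.2427 − 7.3439 = -4.10 K.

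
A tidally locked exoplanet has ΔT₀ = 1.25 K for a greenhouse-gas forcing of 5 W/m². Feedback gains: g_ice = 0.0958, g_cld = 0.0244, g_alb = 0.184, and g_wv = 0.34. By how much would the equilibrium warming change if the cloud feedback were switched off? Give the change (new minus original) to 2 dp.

-0.23 K

Original: g = 0.6442, ΔT = 1.25/(1−0.6442) = 3.5132 K.
Without cloud: g' = 0.6198, ΔT' = 1.25/(1−0.6198) = 3.2877 K.
Change = 3.2877 − 3.5132 = -0.23 K.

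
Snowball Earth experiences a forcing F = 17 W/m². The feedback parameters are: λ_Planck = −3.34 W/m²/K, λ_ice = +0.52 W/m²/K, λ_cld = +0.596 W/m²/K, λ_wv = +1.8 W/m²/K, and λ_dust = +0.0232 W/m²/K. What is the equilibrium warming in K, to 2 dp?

42.42 K

Net feedback parameter λ = (−3.34) + (+0.52) + (+0.596) + (+1.8) + (+0.0232) = -0.4008 W/m²/K.
ΔT = −F/λ = −17/(-0.4008) = 42.42 K.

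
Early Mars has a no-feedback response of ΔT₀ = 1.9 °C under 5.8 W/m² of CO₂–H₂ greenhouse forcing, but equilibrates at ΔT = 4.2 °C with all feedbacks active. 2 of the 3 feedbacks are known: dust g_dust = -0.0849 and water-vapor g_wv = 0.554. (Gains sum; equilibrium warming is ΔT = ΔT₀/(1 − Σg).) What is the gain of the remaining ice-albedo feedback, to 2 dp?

Amplification A = ΔT/ΔT₀ = 4.2/1.9 = 2.211.
Total gain g = 1 − 1/A = 1 − 1/2.211 = 0.5477.
Known gains sum to -0.0849 + 0.554 = 0.4691.
g_ice = 0.5477 − 0.4691 = 0.08.

0.08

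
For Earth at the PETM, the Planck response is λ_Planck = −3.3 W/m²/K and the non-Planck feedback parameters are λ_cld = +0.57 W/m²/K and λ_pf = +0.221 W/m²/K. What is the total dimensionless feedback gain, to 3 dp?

Convert to gains: g_cld = 0.57/3.3 = 0.1727; g_pf = 0.221/3.3 = 0.06697.
Total gain g = 0.23967.

0.240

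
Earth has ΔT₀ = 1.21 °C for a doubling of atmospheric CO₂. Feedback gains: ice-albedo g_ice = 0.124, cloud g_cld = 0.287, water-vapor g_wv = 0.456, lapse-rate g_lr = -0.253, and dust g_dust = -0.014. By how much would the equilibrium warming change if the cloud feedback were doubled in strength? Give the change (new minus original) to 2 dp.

7.68 °C

Original: g = 0.6, ΔT = 1.21/(1−0.6) = 3.0250 °C.
With doubled cloud: g' = 0.887, ΔT' = 1.21/(1−0.887) = 10.7080 °C.
Change = 10.7080 − 3.0250 = 7.68 °C.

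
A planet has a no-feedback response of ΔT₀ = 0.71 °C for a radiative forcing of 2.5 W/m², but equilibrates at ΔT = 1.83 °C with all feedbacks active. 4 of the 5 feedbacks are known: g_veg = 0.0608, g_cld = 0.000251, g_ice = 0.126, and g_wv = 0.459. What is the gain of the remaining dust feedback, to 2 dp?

Amplification A = ΔT/ΔT₀ = 1.83/0.71 = 2.577.
Total gain g = 1 − 1/A = 1 − 1/2.577 = 0.612.
Known gains sum to 0.0608 + 0.000251 + 0.126 + 0.459 = 0.646051.
g_dust = 0.612 − 0.646051 = -0.03.

-0.03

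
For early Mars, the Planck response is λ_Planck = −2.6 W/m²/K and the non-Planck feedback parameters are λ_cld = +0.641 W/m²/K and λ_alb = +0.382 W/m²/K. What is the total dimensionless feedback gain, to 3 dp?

0.393

Convert to gains: g_cld = 0.641/2.6 = 0.2465; g_alb = 0.382/2.6 = 0.1469.
Total gain g = 0.3934.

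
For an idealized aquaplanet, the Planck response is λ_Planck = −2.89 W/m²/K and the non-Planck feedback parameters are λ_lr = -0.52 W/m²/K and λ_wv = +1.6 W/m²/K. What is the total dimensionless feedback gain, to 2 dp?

0.37

Convert to gains: g_lr = -0.52/2.89 = -0.1799; g_wv = 1.6/2.89 = 0.5536.
Total gain g = 0.3737.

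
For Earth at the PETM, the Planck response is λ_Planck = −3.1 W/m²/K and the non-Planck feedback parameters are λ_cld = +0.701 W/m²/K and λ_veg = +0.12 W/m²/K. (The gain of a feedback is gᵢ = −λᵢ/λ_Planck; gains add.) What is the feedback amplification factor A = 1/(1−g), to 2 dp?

1.36

Convert to gains: g_cld = 0.701/3.1 = 0.2261; g_veg = 0.12/3.1 = 0.03871.
Total gain g = 0.26481.
A = 1/(1 − 0.26481) = 1.36.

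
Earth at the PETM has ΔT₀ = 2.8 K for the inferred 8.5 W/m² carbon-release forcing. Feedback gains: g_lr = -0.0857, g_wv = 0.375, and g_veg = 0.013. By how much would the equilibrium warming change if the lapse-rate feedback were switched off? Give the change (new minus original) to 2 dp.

Original: g = 0.3023, ΔT = 2.8/(1−0.3023) = 4.0132 K.
Without lapse-rate: g' = 0.388, ΔT' = 2.8/(1−0.388) = 4.5752 K.
Change = 4.5752 − 4.0132 = 0.56 K.

0.56 K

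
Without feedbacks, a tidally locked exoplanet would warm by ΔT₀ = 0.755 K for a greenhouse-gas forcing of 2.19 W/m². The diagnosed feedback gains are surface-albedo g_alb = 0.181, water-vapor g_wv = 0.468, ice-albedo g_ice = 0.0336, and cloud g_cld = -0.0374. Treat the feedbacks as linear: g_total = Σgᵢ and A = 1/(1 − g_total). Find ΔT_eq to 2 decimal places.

2.13 K

Total gain g = 0.181 + 0.468 + 0.0336 − 0.0374 = 0.6452.
Amplification A = 1/(1 − 0.6452) = 2.818.
ΔT = 0.755 × 2.818 = 2.13 K.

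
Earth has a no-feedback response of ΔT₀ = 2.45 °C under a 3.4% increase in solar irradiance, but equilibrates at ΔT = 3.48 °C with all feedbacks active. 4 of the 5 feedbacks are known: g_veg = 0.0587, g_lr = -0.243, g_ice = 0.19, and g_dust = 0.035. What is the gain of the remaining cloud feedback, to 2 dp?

Amplification A = ΔT/ΔT₀ = 3.48/2.45 = 1.42.
Total gain g = 1 − 1/A = 1 − 1/1.42 = 0.2958.
Known gains sum to 0.0587 − 0.243 + 0.19 + 0.035 = 0.0407.
g_cld = 0.2958 − 0.0407 = 0.26.

0.26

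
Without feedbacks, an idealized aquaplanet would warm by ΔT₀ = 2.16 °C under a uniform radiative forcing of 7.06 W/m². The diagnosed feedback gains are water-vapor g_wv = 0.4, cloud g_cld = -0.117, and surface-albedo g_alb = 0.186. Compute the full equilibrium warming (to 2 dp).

4.07 °C

Total gain g = 0.4 − 0.117 + 0.186 = 0.469.
Amplification A = 1/(1 − 0.469) = 1.883.
ΔT = 2.16 × 1.883 = 4.07 °C.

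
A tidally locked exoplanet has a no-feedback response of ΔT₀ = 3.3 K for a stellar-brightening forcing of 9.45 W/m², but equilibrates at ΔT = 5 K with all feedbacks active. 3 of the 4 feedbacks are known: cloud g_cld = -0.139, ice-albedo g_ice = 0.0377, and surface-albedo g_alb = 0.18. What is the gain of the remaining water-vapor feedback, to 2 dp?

Amplification A = ΔT/ΔT₀ = 5/3.3 = 1.515.
Total gain g = 1 − 1/A = 1 − 1/1.515 = 0.3399.
Known gains sum to -0.139 + 0.0377 + 0.18 = 0.0787.
g_wv = 0.3399 − 0.0787 = 0.26.

0.26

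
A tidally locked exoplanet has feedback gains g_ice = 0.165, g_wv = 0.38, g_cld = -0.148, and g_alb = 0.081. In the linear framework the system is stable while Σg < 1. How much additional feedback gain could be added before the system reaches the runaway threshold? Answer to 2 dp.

0.52

Current total gain = 0.165 + 0.38 − 0.148 + 0.081 = 0.478.
Margin to runaway = 1 − 0.478 = 0.52.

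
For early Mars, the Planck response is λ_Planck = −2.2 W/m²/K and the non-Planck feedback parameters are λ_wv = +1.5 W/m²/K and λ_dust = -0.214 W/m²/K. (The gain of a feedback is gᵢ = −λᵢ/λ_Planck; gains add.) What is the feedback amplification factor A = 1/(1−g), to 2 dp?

Convert to gains: g_wv = 1.5/2.2 = 0.6818; g_dust = -0.214/2.2 = -0.09727.
Total gain g = 0.58453.
A = 1/(1 − 0.58453) = 2.41.

2.41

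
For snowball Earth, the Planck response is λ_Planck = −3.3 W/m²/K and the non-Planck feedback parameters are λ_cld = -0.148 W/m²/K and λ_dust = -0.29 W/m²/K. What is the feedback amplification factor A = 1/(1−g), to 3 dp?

Convert to gains: g_cld = -0.148/3.3 = -0.04485; g_dust = -0.29/3.3 = -0.08788.
Total gain g = -0.13273.
A = 1/(1 + 0.13273) = 0.883.

0.883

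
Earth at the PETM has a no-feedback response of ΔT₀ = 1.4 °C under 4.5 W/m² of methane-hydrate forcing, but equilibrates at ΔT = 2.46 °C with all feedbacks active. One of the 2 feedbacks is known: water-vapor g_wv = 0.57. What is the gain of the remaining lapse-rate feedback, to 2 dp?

Amplification A = ΔT/ΔT₀ = 2.46/1.4 = 1.757.
Total gain g = 1 − 1/A = 1 − 1/1.757 = 0.4308.
The known gain is 0.57.
g_lr = 0.4308 − 0.57 = -0.14.

-0.14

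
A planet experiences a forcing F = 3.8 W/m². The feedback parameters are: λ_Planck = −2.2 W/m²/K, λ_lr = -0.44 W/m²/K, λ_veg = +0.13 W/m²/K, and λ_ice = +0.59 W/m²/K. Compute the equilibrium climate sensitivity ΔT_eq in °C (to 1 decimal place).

Net feedback parameter λ = (−2.2) + (-0.44) + (+0.13) + (+0.59) = -1.92 W/m²/K.
ΔT = −F/λ = −3.8/(-1.92) = 2.0 °C.

2.0 °C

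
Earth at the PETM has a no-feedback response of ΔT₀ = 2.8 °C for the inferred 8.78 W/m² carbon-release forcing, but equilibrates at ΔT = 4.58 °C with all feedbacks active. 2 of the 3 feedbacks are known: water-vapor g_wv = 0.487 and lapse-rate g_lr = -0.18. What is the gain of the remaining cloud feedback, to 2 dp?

Amplification A = ΔT/ΔT₀ = 4.58/2.8 = 1.636.
Total gain g = 1 − 1/A = 1 − 1/1.636 = 0.3888.
Known gains sum to 0.487 − 0.18 = 0.307.
g_cld = 0.3888 − 0.307 = 0.08.

0.08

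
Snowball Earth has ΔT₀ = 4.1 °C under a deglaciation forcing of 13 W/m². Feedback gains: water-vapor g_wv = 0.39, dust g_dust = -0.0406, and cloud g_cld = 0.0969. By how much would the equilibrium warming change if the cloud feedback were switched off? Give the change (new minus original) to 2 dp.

Original: g = 0.4463, ΔT = 4.1/(1−0.4463) = 7.4047 °C.
Without cloud: g' = 0.3494, ΔT' = 4.1/(1−0.3494) = 6.3019 °C.
Change = 6.3019 − 7.4047 = -1.10 °C.

-1.10 °C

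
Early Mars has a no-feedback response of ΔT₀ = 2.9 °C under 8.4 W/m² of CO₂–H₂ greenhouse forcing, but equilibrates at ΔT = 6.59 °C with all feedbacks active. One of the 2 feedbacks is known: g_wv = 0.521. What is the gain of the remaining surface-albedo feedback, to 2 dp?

0.04

Amplification A = ΔT/ΔT₀ = 6.59/2.9 = 2.272.
Total gain g = 1 − 1/A = 1 − 1/2.272 = 0.5599.
The known gain is 0.521.
g_alb = 0.5599 − 0.521 = 0.04.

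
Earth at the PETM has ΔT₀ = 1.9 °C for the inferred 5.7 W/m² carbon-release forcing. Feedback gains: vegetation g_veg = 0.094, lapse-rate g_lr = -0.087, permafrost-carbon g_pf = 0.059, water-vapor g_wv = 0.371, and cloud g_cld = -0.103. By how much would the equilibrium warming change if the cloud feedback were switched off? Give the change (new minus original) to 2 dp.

Original: g = 0.334, ΔT = 1.9/(1−0.334) = 2.8529 °C.
Without cloud: g' = 0.437, ΔT' = 1.9/(1−0.437) = 3.3748 °C.
Change = 3.3748 − 2.8529 = 0.52 °C.

0.52 °C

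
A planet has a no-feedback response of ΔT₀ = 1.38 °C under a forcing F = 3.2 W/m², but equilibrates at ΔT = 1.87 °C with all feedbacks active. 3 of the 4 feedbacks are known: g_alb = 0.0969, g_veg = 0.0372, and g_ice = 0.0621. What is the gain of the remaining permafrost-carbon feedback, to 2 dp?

0.07

Amplification A = ΔT/ΔT₀ = 1.87/1.38 = 1.355.
Total gain g = 1 − 1/A = 1 − 1/1.355 = 0.262.
Known gains sum to 0.0969 + 0.0372 + 0.0621 = 0.1962.
g_pf = 0.262 − 0.1962 = 0.07.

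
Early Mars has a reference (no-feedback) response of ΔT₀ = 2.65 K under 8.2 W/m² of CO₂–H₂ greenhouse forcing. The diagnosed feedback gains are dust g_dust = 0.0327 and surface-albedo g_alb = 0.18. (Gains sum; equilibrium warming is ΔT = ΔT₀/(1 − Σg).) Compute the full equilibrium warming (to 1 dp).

3.4 K

Total gain g = 0.0327 + 0.18 = 0.2127.
Amplification A = 1/(1 − 0.2127) = 1.27.
ΔT = 2.65 × 1.27 = 3.4 K.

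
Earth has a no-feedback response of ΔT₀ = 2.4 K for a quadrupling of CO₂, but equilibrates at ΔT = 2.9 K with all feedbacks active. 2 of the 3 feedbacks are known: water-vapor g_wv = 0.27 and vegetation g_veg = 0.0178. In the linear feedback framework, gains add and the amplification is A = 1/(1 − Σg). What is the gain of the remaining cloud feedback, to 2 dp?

-0.12

Amplification A = ΔT/ΔT₀ = 2.9/2.4 = 1.208.
Total gain g = 1 − 1/A = 1 − 1/1.208 = 0.1722.
Known gains sum to 0.27 + 0.0178 = 0.2878.
g_cld = 0.1722 − 0.2878 = -0.12.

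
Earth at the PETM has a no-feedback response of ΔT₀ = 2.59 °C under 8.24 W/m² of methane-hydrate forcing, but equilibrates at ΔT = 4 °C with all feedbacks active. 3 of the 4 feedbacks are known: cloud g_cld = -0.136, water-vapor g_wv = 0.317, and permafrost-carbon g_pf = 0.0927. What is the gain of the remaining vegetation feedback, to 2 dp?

Amplification A = ΔT/ΔT₀ = 4/2.59 = 1.544.
Total gain g = 1 − 1/A = 1 − 1/1.544 = 0.3523.
Known gains sum to -0.136 + 0.317 + 0.0927 = 0.2737.
g_veg = 0.3523 − 0.2737 = 0.08.

0.08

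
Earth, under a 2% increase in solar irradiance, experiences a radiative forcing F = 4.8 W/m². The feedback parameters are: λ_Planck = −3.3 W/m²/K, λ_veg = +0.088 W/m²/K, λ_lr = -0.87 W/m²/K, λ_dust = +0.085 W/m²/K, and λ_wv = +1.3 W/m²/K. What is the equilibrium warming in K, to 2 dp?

Net feedback parameter λ = (−3.3) + (+0.088) + (-0.87) + (+0.085) + (+1.3) = -2.697 W/m²/K.
ΔT = −F/λ = −4.8/(-2.697) = 1.78 K.

1.78 K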